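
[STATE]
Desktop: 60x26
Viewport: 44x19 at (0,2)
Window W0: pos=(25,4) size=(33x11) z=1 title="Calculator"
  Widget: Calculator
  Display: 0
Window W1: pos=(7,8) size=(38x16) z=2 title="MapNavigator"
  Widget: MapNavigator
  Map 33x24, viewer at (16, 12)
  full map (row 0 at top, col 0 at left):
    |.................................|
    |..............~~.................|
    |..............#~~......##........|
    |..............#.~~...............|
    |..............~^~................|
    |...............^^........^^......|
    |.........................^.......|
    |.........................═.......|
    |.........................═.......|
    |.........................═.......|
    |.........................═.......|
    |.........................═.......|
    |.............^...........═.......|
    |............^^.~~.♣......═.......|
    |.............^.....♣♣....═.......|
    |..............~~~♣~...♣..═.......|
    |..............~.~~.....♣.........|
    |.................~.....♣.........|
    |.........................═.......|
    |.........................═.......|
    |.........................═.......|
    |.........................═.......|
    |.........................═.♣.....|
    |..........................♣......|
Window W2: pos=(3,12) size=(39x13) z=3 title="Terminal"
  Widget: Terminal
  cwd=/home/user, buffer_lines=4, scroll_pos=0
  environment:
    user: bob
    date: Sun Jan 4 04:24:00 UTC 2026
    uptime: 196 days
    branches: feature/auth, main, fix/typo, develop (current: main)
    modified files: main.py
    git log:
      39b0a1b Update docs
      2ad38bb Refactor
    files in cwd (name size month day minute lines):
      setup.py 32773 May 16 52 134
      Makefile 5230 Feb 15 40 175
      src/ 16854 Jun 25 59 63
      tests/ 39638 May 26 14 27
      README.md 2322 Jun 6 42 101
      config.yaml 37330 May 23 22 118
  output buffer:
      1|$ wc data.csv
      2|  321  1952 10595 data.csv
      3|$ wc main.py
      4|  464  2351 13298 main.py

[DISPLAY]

                                            
                                            
                         ┏━━━━━━━━━━━━━━━━━━
                         ┃ Calculator       
                         ┠──────────────────
                         ┃                  
       ┏━━━━━━━━━━━━━━━━━━━━━━━━━━━━━━━━━━━━
       ┃ MapNavigator                       
       ┠────────────────────────────────────
       ┃  .........................^....... 
   ┏━━━━━━━━━━━━━━━━━━━━━━━━━━━━━━━━━━━━━┓. 
   ┃ Terminal                            ┃. 
   ┠─────────────────────────────────────┨. 
   ┃$ wc data.csv                        ┃. 
   ┃  321  1952 10595 data.csv           ┃. 
   ┃$ wc main.py                         ┃. 
   ┃  464  2351 13298 main.py            ┃. 
   ┃$ █                                  ┃. 
   ┃                                     ┃. 


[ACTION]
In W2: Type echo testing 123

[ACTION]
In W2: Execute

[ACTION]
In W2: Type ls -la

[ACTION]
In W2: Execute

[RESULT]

                                            
                                            
                         ┏━━━━━━━━━━━━━━━━━━
                         ┃ Calculator       
                         ┠──────────────────
                         ┃                  
       ┏━━━━━━━━━━━━━━━━━━━━━━━━━━━━━━━━━━━━
       ┃ MapNavigator                       
       ┠────────────────────────────────────
       ┃  .........................^....... 
   ┏━━━━━━━━━━━━━━━━━━━━━━━━━━━━━━━━━━━━━┓. 
   ┃ Terminal                            ┃. 
   ┠─────────────────────────────────────┨. 
   ┃testing 123                          ┃. 
   ┃$ ls -la                             ┃. 
   ┃-rw-r--r--  1 bob group    32773 May ┃. 
   ┃-rw-r--r--  1 bob group     5230 Feb ┃. 
   ┃drwxr-xr-x  1 bob group    16854 Jun ┃. 
   ┃drwxr-xr-x  1 bob group    39638 May ┃. 


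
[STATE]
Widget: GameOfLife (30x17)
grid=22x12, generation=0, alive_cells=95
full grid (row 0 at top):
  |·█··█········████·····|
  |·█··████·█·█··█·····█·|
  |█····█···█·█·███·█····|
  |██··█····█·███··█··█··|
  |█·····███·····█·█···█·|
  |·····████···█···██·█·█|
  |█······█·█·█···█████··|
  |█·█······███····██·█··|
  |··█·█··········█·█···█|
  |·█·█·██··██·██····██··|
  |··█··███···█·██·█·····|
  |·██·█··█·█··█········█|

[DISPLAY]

Gen: 0                        
·█··█········████·····        
·█··████·█·█··█·····█·        
█····█···█·█·███·█····        
██··█····█·███··█··█··        
█·····███·····█·█···█·        
·····████···█···██·█·█        
█······█·█·█···█████··        
█·█······███····██·█··        
··█·█··········█·█···█        
·█·█·██··██·██····██··        
··█··███···█·██·█·····        
·██·█··█·█··█········█        
                              
                              
                              
                              


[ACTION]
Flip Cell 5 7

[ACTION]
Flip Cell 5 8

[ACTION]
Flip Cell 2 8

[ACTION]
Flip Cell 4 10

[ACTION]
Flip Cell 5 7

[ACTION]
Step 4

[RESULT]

Gen: 4                        
·······█··············        
········█······█··█···        
·······███·····█··█···        
·····███·······█······        
██···██·········███·██        
·················███··        
█··█·····████·····██··        
·········██·······██··        
·██·······█·███····██·        
███········█·██···█···        
·█·█···███··█··█······        
··██···██····███······        
                              
                              
                              
                              


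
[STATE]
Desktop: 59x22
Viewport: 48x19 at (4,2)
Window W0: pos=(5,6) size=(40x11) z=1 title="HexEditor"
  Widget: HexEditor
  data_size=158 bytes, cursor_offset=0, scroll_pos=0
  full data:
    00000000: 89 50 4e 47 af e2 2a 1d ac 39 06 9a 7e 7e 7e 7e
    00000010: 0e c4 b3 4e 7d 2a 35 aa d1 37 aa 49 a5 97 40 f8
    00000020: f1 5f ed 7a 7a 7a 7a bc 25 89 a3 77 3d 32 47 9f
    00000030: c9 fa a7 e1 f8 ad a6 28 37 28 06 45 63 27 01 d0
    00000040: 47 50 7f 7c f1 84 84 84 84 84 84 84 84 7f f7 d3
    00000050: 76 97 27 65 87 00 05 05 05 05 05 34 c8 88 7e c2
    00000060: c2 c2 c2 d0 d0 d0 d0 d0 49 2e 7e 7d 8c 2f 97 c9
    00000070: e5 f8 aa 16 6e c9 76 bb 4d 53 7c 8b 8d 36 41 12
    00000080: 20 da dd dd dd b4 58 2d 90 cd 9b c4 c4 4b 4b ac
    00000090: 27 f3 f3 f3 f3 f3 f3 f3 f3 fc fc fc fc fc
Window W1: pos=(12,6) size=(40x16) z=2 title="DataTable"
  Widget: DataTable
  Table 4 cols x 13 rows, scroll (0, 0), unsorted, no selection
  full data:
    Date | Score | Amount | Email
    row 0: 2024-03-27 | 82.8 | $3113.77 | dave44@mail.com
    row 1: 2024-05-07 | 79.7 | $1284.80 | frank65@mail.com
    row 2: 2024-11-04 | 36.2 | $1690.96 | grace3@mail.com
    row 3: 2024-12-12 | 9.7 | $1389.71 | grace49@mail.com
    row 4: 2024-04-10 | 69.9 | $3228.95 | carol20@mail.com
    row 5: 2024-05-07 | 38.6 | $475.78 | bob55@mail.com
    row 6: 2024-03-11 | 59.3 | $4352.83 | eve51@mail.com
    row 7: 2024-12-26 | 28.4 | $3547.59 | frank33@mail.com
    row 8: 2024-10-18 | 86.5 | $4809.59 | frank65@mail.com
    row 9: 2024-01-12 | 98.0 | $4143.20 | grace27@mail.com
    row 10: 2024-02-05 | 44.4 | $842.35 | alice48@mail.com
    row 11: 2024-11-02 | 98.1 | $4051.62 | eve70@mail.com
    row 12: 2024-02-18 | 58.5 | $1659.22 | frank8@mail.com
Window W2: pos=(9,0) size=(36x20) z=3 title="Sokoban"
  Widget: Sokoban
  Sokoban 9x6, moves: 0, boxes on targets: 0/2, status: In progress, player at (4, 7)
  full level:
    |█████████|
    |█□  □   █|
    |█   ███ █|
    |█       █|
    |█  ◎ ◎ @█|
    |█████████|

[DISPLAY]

     ┠──────────────────────────────────┨       
     ┃█████████                         ┃       
     ┃█□  □   █                         ┃       
     ┃█   ███ █                         ┃       
 ┏━━━┃█       █                         ┃━━━━━━┓
 ┃ He┃█  ◎ ◎ @█                         ┃      ┃
 ┠───┃█████████                         ┃──────┨
 ┃000┃Moves: 0  0/2                     ┃      ┃
 ┃000┃                                  ┃──────┃
 ┃000┃                                  ┃@mail.┃
 ┃000┃                                  ┃5@mail┃
 ┃000┃                                  ┃@mail.┃
 ┃000┃                                  ┃9@mail┃
 ┃000┃                                  ┃0@mail┃
 ┗━━━┃                                  ┃mail.c┃
     ┃                                  ┃mail.c┃
     ┃                                  ┃3@mail┃
     ┗━━━━━━━━━━━━━━━━━━━━━━━━━━━━━━━━━━┛5@mail┃
        ┃2024-01-12│98.0 │$4143.20│grace27@mail┃


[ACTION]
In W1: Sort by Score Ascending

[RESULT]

     ┠──────────────────────────────────┨       
     ┃█████████                         ┃       
     ┃█□  □   █                         ┃       
     ┃█   ███ █                         ┃       
 ┏━━━┃█       █                         ┃━━━━━━┓
 ┃ He┃█  ◎ ◎ @█                         ┃      ┃
 ┠───┃█████████                         ┃──────┨
 ┃000┃Moves: 0  0/2                     ┃      ┃
 ┃000┃                                  ┃──────┃
 ┃000┃                                  ┃9@mail┃
 ┃000┃                                  ┃3@mail┃
 ┃000┃                                  ┃@mail.┃
 ┃000┃                                  ┃mail.c┃
 ┃000┃                                  ┃8@mail┃
 ┗━━━┃                                  ┃@mail.┃
     ┃                                  ┃mail.c┃
     ┃                                  ┃0@mail┃
     ┗━━━━━━━━━━━━━━━━━━━━━━━━━━━━━━━━━━┛5@mail┃
        ┃2024-03-27│82.8 │$3113.77│dave44@mail.┃


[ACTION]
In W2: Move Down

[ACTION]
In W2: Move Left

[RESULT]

     ┠──────────────────────────────────┨       
     ┃█████████                         ┃       
     ┃█□  □   █                         ┃       
     ┃█   ███ █                         ┃       
 ┏━━━┃█       █                         ┃━━━━━━┓
 ┃ He┃█  ◎ ◎@ █                         ┃      ┃
 ┠───┃█████████                         ┃──────┨
 ┃000┃Moves: 1  0/2                     ┃      ┃
 ┃000┃                                  ┃──────┃
 ┃000┃                                  ┃9@mail┃
 ┃000┃                                  ┃3@mail┃
 ┃000┃                                  ┃@mail.┃
 ┃000┃                                  ┃mail.c┃
 ┃000┃                                  ┃8@mail┃
 ┗━━━┃                                  ┃@mail.┃
     ┃                                  ┃mail.c┃
     ┃                                  ┃0@mail┃
     ┗━━━━━━━━━━━━━━━━━━━━━━━━━━━━━━━━━━┛5@mail┃
        ┃2024-03-27│82.8 │$3113.77│dave44@mail.┃


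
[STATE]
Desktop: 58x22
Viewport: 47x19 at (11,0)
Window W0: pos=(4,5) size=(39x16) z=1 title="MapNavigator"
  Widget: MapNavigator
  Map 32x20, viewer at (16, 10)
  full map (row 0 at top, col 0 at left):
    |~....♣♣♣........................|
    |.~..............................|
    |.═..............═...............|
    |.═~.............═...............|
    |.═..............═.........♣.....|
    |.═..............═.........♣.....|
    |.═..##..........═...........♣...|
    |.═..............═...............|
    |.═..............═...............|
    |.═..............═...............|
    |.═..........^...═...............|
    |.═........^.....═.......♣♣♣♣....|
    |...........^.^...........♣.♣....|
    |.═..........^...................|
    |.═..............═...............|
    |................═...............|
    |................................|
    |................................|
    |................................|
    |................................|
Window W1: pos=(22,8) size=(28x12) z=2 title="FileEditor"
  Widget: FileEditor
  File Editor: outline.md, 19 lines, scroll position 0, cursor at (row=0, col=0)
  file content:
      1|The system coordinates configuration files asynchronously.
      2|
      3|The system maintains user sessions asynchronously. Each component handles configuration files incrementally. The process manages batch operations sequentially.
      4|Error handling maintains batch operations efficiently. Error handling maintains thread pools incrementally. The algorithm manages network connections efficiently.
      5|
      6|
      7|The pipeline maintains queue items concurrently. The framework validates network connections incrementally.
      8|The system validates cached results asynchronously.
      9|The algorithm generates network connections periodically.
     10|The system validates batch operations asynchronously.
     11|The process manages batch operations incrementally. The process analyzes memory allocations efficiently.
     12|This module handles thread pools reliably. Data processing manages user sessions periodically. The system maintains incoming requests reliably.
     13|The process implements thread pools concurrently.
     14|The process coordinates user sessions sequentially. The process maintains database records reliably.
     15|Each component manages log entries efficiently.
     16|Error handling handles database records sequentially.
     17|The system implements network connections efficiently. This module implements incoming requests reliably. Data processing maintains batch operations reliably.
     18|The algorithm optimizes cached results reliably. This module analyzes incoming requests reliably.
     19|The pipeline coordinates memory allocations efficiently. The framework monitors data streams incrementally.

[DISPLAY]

                                               
                                               
                                               
                                               
                                               
━━━━━━━━━━━━━━━━━━━━━━━━━━━━━━━┓               
vigator                        ┃               
───────────────────────────────┨               
...........┏━━━━━━━━━━━━━━━━━━━━━━━━━━┓        
...........┃ FileEditor               ┃        
##.........┠──────────────────────────┨        
...........┃█he system coordinates co▲┃        
...........┃                         █┃        
...........┃The system maintains user░┃        
........^..┃Error handling maintains ░┃        
......^....┃                         ░┃        
.......^.^.┃                         ░┃        
........^..┃The pipeline maintains qu░┃        
...........┃The system validates cach▼┃        


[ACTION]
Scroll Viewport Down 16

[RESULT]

                                               
                                               
━━━━━━━━━━━━━━━━━━━━━━━━━━━━━━━┓               
vigator                        ┃               
───────────────────────────────┨               
...........┏━━━━━━━━━━━━━━━━━━━━━━━━━━┓        
...........┃ FileEditor               ┃        
##.........┠──────────────────────────┨        
...........┃█he system coordinates co▲┃        
...........┃                         █┃        
...........┃The system maintains user░┃        
........^..┃Error handling maintains ░┃        
......^....┃                         ░┃        
.......^.^.┃                         ░┃        
........^..┃The pipeline maintains qu░┃        
...........┃The system validates cach▼┃        
...........┗━━━━━━━━━━━━━━━━━━━━━━━━━━┛        
━━━━━━━━━━━━━━━━━━━━━━━━━━━━━━━┛               
                                               


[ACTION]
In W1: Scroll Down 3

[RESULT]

                                               
                                               
━━━━━━━━━━━━━━━━━━━━━━━━━━━━━━━┓               
vigator                        ┃               
───────────────────────────────┨               
...........┏━━━━━━━━━━━━━━━━━━━━━━━━━━┓        
...........┃ FileEditor               ┃        
##.........┠──────────────────────────┨        
...........┃Error handling maintains ▲┃        
...........┃                         ░┃        
...........┃                         █┃        
........^..┃The pipeline maintains qu░┃        
......^....┃The system validates cach░┃        
.......^.^.┃The algorithm generates n░┃        
........^..┃The system validates batc░┃        
...........┃The process manages batch▼┃        
...........┗━━━━━━━━━━━━━━━━━━━━━━━━━━┛        
━━━━━━━━━━━━━━━━━━━━━━━━━━━━━━━┛               
                                               


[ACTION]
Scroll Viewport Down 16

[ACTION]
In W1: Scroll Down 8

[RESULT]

                                               
                                               
━━━━━━━━━━━━━━━━━━━━━━━━━━━━━━━┓               
vigator                        ┃               
───────────────────────────────┨               
...........┏━━━━━━━━━━━━━━━━━━━━━━━━━━┓        
...........┃ FileEditor               ┃        
##.........┠──────────────────────────┨        
...........┃This module handles threa▲┃        
...........┃The process implements th░┃        
...........┃The process coordinates u░┃        
........^..┃Each component manages lo░┃        
......^....┃Error handling handles da░┃        
.......^.^.┃The system implements net░┃        
........^..┃The algorithm optimizes c█┃        
...........┃The pipeline coordinates ▼┃        
...........┗━━━━━━━━━━━━━━━━━━━━━━━━━━┛        
━━━━━━━━━━━━━━━━━━━━━━━━━━━━━━━┛               
                                               


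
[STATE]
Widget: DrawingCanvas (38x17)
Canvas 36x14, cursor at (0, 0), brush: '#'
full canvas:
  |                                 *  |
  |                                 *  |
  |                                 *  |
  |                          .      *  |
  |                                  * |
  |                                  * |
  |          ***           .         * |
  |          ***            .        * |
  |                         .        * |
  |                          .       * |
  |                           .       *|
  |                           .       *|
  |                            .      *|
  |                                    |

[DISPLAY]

+                                *    
                                 *    
                                 *    
                          .      *    
                                  *   
                                  *   
          ***           .         *   
          ***            .        *   
                         .        *   
                          .       *   
                           .       *  
                           .       *  
                            .      *  
                                      
                                      
                                      
                                      


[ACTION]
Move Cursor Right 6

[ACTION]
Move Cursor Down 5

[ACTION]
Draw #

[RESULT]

                                 *    
                                 *    
                                 *    
                          .      *    
                                  *   
      #                           *   
          ***           .         *   
          ***            .        *   
                         .        *   
                          .       *   
                           .       *  
                           .       *  
                            .      *  
                                      
                                      
                                      
                                      


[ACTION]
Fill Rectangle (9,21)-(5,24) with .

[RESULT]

                                 *    
                                 *    
                                 *    
                          .      *    
                                  *   
      #              ....         *   
          ***        ....         *   
          ***        .....        *   
                     .....        *   
                     .... .       *   
                           .       *  
                           .       *  
                            .      *  
                                      
                                      
                                      
                                      


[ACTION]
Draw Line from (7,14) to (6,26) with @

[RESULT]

                                 *    
                                 *    
                                 *    
                          .      *    
                                  *   
      #              ....         *   
          ***        @@@@@@       *   
          *** @@@@@@@.....        *   
                     .....        *   
                     .... .       *   
                           .       *  
                           .       *  
                            .      *  
                                      
                                      
                                      
                                      


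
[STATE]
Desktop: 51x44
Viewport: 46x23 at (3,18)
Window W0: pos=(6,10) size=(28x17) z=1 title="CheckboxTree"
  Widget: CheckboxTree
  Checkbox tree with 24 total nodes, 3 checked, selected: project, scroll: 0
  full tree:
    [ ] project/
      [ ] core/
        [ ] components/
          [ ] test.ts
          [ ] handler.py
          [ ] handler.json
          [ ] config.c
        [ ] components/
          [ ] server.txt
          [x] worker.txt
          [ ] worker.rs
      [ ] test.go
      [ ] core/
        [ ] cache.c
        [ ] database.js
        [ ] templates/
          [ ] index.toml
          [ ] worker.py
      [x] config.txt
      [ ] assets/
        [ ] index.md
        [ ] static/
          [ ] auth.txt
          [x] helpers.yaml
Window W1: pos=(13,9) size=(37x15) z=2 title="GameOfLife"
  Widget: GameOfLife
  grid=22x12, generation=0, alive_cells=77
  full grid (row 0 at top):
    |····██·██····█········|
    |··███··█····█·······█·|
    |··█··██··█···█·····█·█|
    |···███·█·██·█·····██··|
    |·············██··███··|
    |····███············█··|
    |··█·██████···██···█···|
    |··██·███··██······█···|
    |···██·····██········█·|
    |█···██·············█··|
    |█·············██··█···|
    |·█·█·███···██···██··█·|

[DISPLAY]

   ┃      ┃··█·██████···██···█···             
   ┃      ┃··██·███··██······█···             
   ┃     [┃···██·····██········█·             
   ┃      ┃█···██·············█··             
   ┃      ┃█·············██··█···             
   ┃      ┗━━━━━━━━━━━━━━━━━━━━━━━━━━━━━━━━━━━
   ┃   [ ] test.go            ┃               
   ┃   [ ] core/              ┃               
   ┗━━━━━━━━━━━━━━━━━━━━━━━━━━┛               
                                              
                                              
                                              
                                              
                                              
                                              
                                              
                                              
                                              
                                              
                                              
                                              
                                              
                                              


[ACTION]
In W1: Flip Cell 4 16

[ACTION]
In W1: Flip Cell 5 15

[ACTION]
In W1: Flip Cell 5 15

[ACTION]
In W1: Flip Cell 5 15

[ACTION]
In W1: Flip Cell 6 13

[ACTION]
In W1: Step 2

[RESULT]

   ┃      ┃··█·····███·······███·             
   ┃      ┃·███·······█·······██·             
   ┃     [┃··█·█·····██······███·             
   ┃      ┃·████···········██·██·             
   ┃      ┃····██·········█···█··             
   ┃      ┗━━━━━━━━━━━━━━━━━━━━━━━━━━━━━━━━━━━
   ┃   [ ] test.go            ┃               
   ┃   [ ] core/              ┃               
   ┗━━━━━━━━━━━━━━━━━━━━━━━━━━┛               
                                              
                                              
                                              
                                              
                                              
                                              
                                              
                                              
                                              
                                              
                                              
                                              
                                              
                                              


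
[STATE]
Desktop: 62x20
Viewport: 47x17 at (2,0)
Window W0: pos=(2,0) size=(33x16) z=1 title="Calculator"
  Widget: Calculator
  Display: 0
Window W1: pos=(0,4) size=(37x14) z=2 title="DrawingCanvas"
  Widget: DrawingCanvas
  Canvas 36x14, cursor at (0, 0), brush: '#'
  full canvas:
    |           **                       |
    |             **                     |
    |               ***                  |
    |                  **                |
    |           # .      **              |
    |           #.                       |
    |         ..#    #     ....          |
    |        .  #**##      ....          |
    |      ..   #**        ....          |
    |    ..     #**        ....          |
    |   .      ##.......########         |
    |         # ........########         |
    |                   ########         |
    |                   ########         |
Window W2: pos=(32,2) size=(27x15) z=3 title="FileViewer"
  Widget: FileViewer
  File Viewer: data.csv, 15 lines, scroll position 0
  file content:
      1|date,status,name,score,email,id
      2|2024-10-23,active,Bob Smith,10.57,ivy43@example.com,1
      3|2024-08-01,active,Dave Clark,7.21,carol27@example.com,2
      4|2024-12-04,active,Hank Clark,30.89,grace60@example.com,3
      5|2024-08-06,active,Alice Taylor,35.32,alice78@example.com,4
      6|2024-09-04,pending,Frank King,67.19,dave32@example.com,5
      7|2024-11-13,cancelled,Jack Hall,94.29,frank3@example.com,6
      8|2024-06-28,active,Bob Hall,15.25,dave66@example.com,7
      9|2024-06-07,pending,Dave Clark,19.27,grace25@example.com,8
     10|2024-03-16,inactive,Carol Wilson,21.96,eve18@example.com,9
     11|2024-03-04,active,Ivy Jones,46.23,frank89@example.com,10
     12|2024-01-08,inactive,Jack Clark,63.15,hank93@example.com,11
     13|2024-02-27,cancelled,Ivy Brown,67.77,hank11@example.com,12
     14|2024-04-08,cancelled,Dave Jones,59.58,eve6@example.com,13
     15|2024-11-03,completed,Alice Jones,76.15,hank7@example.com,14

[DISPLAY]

┏━━━━━━━━━━━━━━━━━━━━━━━━━━━━━━━┓              
┃ Calculator                    ┃              
┠─────────────────────────────┏━━━━━━━━━━━━━━━━
┃                             ┃ FileViewer     
━━━━━━━━━━━━━━━━━━━━━━━━━━━━━━┠────────────────
DrawingCanvas                 ┃date,status,name
──────────────────────────────┃2024-10-23,activ
          **                  ┃2024-08-01,activ
            **                ┃2024-12-04,activ
              ***             ┃2024-08-06,activ
                 **           ┃2024-09-04,pendi
          # .      **         ┃2024-11-13,cance
          #.                  ┃2024-06-28,activ
        ..#    #     ....     ┃2024-06-07,pendi
       .  #**##      ....     ┃2024-03-16,inact
     ..   #**        ....     ┃2024-03-04,activ
   ..     #**        ....     ┗━━━━━━━━━━━━━━━━


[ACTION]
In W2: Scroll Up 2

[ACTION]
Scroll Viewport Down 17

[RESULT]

┃                             ┃ FileViewer     
━━━━━━━━━━━━━━━━━━━━━━━━━━━━━━┠────────────────
DrawingCanvas                 ┃date,status,name
──────────────────────────────┃2024-10-23,activ
          **                  ┃2024-08-01,activ
            **                ┃2024-12-04,activ
              ***             ┃2024-08-06,activ
                 **           ┃2024-09-04,pendi
          # .      **         ┃2024-11-13,cance
          #.                  ┃2024-06-28,activ
        ..#    #     ....     ┃2024-06-07,pendi
       .  #**##      ....     ┃2024-03-16,inact
     ..   #**        ....     ┃2024-03-04,activ
   ..     #**        ....     ┗━━━━━━━━━━━━━━━━
━━━━━━━━━━━━━━━━━━━━━━━━━━━━━━━━━━┛            
                                               
                                               


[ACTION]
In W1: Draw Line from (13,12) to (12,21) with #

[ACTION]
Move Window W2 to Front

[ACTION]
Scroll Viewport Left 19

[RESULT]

  ┃                             ┃ FileViewer   
┏━━━━━━━━━━━━━━━━━━━━━━━━━━━━━━━┠──────────────
┃ DrawingCanvas                 ┃date,status,na
┠───────────────────────────────┃2024-10-23,act
┃+          **                  ┃2024-08-01,act
┃             **                ┃2024-12-04,act
┃               ***             ┃2024-08-06,act
┃                  **           ┃2024-09-04,pen
┃           # .      **         ┃2024-11-13,can
┃           #.                  ┃2024-06-28,act
┃         ..#    #     ....     ┃2024-06-07,pen
┃        .  #**##      ....     ┃2024-03-16,ina
┃      ..   #**        ....     ┃2024-03-04,act
┃    ..     #**        ....     ┗━━━━━━━━━━━━━━
┗━━━━━━━━━━━━━━━━━━━━━━━━━━━━━━━━━━━┛          
                                               
                                               


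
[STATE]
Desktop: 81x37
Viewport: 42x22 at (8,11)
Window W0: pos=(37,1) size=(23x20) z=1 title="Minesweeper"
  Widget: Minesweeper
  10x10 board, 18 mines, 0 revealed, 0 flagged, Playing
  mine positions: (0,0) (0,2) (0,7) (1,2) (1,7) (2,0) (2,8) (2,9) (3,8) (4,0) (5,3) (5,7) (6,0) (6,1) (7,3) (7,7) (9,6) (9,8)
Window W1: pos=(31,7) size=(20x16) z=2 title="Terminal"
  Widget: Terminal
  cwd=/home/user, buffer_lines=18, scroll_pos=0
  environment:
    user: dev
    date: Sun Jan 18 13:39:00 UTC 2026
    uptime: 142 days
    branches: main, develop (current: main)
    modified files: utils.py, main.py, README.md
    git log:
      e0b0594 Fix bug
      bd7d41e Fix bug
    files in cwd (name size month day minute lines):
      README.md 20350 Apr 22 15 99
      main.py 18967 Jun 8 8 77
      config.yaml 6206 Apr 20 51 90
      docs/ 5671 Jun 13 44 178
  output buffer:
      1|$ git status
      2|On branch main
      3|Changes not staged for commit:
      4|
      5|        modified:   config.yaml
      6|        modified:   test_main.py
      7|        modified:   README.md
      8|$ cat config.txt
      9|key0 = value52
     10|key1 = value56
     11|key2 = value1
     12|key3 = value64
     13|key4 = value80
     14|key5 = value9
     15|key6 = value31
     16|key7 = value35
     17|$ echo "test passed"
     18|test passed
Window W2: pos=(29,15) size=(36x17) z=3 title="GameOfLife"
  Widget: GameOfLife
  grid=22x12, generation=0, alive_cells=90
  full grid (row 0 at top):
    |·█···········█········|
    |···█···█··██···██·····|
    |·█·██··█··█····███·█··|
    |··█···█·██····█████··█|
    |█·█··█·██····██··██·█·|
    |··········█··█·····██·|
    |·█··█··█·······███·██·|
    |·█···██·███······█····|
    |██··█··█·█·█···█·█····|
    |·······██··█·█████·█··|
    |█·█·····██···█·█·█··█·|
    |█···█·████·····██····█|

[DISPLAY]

                       ┃On branch main    
                       ┃Changes not staged
                       ┃                  
                       ┃        modified: 
                     ┏━━━━━━━━━━━━━━━━━━━━
                     ┃ GameOfLife         
                     ┠────────────────────
                     ┃Gen: 0              
                     ┃·█···········█······
                     ┃···█···█··██···██···
                     ┃·█·██··█··█····███·█
                     ┃··█···█·██····█████·
                     ┃█·█··█·██····██··██·
                     ┃··········█··█·····█
                     ┃·█··█··█·······███·█
                     ┃·█···██·███······█··
                     ┃██··█··█·█·█···█·█··
                     ┃·······██··█·█████·█
                     ┃█·█·····██···█·█·█··
                     ┃█···█·████·····██···
                     ┗━━━━━━━━━━━━━━━━━━━━
                                          


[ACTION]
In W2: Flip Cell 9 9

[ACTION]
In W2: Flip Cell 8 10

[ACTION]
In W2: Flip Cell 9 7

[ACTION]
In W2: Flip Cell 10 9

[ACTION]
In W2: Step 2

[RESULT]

                       ┃On branch main    
                       ┃Changes not staged
                       ┃                  
                       ┃        modified: 
                     ┏━━━━━━━━━━━━━━━━━━━━
                     ┃ GameOfLife         
                     ┠────────────────────
                     ┃Gen: 2              
                     ┃····················
                     ┃···███····██········
                     ┃··█···██·█·██·█·····
                     ┃··█·█····██·█·······
                     ┃·██······█··██······
                     ┃··············█·█··█
                     ┃·██·█···██····██·██·
                     ┃███·█···█·███··█·█··
                     ┃█·█·█··█··██··█··██·
                     ┃█······█··█··██··█··
                     ┃██·····█·█████·█·██·
                     ┃········██···█████··
                     ┗━━━━━━━━━━━━━━━━━━━━
                                          
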